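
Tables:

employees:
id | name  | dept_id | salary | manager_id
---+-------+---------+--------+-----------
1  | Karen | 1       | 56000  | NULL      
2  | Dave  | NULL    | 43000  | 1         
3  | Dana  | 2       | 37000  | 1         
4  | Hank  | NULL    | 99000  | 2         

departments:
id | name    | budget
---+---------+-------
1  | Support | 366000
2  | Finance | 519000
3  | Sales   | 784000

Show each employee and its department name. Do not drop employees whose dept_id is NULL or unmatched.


LEFT JOIN keeps every row from employees (the left table); where dept_id has no match in departments, the department columns become NULL. Walk through each employee:
  - employee 1 (Karen): dept_id=1 -> matches Support
  - employee 2 (Dave): dept_id=NULL, no match -> kept with NULL
  - employee 3 (Dana): dept_id=2 -> matches Finance
  - employee 4 (Hank): dept_id=NULL, no match -> kept with NULL
All 4 rows appear; 2 have NULL department.

SQL:
SELECT a.name, b.name AS department
FROM employees a
LEFT JOIN departments b ON a.dept_id = b.id

Result:
name  | department
------+-----------
Karen | Support   
Dave  | NULL      
Dana  | Finance   
Hank  | NULL      


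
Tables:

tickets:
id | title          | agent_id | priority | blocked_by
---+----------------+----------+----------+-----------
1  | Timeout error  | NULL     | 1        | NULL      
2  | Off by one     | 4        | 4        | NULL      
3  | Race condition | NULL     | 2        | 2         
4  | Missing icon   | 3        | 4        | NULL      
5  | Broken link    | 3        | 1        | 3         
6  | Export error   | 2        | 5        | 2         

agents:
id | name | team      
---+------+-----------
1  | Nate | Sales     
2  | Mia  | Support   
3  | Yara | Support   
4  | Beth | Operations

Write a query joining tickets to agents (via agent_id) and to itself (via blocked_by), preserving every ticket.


Two LEFT JOINs from the same base table tickets: one to agents via agent_id, one to tickets itself via blocked_by. Both are LEFT so every ticket is preserved.
Match against agents:
  - ticket 1 (Timeout error): agent_id=NULL, no match -> kept with NULL
  - ticket 2 (Off by one): agent_id=4 -> matches Beth
  - ticket 3 (Race condition): agent_id=NULL, no match -> kept with NULL
  - ticket 4 (Missing icon): agent_id=3 -> matches Yara
  - ticket 5 (Broken link): agent_id=3 -> matches Yara
  - ticket 6 (Export error): agent_id=2 -> matches Mia
Match against tickets (self):
  - ticket 1 (Timeout error): blocked_by=NULL -> NULL
  - ticket 2 (Off by one): blocked_by=NULL -> NULL
  - ticket 3 (Race condition): blocked_by=2 -> Off by one
  - ticket 4 (Missing icon): blocked_by=NULL -> NULL
  - ticket 5 (Broken link): blocked_by=3 -> Race condition
  - ticket 6 (Export error): blocked_by=2 -> Off by one

SQL:
SELECT a.title, b.name AS agent, c.title AS blocked_by
FROM tickets a
LEFT JOIN agents b ON a.agent_id = b.id
LEFT JOIN tickets c ON a.blocked_by = c.id

Result:
title          | agent | blocked_by    
---------------+-------+---------------
Timeout error  | NULL  | NULL          
Off by one     | Beth  | NULL          
Race condition | NULL  | Off by one    
Missing icon   | Yara  | NULL          
Broken link    | Yara  | Race condition
Export error   | Mia   | Off by one    


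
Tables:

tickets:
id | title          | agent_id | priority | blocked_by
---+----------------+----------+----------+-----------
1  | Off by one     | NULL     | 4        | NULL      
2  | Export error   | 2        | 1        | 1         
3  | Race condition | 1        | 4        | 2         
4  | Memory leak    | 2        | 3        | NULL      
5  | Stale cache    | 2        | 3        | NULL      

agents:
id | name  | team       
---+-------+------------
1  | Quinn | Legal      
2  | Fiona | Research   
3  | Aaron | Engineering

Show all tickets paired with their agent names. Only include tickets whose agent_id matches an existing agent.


INNER JOIN keeps only tickets rows whose agent_id matches an id in agents. Walk through each ticket:
  - ticket 1 (Off by one): agent_id=NULL, no match -> dropped
  - ticket 2 (Export error): agent_id=2 -> matches Fiona
  - ticket 3 (Race condition): agent_id=1 -> matches Quinn
  - ticket 4 (Memory leak): agent_id=2 -> matches Fiona
  - ticket 5 (Stale cache): agent_id=2 -> matches Fiona
So 1 of 5 rows is dropped.

SQL:
SELECT a.title, b.name AS agent
FROM tickets a
INNER JOIN agents b ON a.agent_id = b.id

Result:
title          | agent
---------------+------
Export error   | Fiona
Race condition | Quinn
Memory leak    | Fiona
Stale cache    | Fiona


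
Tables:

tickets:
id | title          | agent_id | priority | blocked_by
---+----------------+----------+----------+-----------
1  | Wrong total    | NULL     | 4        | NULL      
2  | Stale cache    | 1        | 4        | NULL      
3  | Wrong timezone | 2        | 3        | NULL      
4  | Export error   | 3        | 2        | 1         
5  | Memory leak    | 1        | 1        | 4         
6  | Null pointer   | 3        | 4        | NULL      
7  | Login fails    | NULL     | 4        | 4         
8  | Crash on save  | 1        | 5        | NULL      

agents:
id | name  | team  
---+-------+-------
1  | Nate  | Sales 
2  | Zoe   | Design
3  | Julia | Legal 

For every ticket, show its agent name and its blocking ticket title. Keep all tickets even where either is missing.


Two LEFT JOINs from the same base table tickets: one to agents via agent_id, one to tickets itself via blocked_by. Both are LEFT so every ticket is preserved.
Match against agents:
  - ticket 1 (Wrong total): agent_id=NULL, no match -> kept with NULL
  - ticket 2 (Stale cache): agent_id=1 -> matches Nate
  - ticket 3 (Wrong timezone): agent_id=2 -> matches Zoe
  - ticket 4 (Export error): agent_id=3 -> matches Julia
  - ticket 5 (Memory leak): agent_id=1 -> matches Nate
  - ticket 6 (Null pointer): agent_id=3 -> matches Julia
  - ticket 7 (Login fails): agent_id=NULL, no match -> kept with NULL
  - ticket 8 (Crash on save): agent_id=1 -> matches Nate
Match against tickets (self):
  - ticket 1 (Wrong total): blocked_by=NULL -> NULL
  - ticket 2 (Stale cache): blocked_by=NULL -> NULL
  - ticket 3 (Wrong timezone): blocked_by=NULL -> NULL
  - ticket 4 (Export error): blocked_by=1 -> Wrong total
  - ticket 5 (Memory leak): blocked_by=4 -> Export error
  - ticket 6 (Null pointer): blocked_by=NULL -> NULL
  - ticket 7 (Login fails): blocked_by=4 -> Export error
  - ticket 8 (Crash on save): blocked_by=NULL -> NULL

SQL:
SELECT a.title, b.name AS agent, c.title AS blocked_by
FROM tickets a
LEFT JOIN agents b ON a.agent_id = b.id
LEFT JOIN tickets c ON a.blocked_by = c.id

Result:
title          | agent | blocked_by  
---------------+-------+-------------
Wrong total    | NULL  | NULL        
Stale cache    | Nate  | NULL        
Wrong timezone | Zoe   | NULL        
Export error   | Julia | Wrong total 
Memory leak    | Nate  | Export error
Null pointer   | Julia | NULL        
Login fails    | NULL  | Export error
Crash on save  | Nate  | NULL        


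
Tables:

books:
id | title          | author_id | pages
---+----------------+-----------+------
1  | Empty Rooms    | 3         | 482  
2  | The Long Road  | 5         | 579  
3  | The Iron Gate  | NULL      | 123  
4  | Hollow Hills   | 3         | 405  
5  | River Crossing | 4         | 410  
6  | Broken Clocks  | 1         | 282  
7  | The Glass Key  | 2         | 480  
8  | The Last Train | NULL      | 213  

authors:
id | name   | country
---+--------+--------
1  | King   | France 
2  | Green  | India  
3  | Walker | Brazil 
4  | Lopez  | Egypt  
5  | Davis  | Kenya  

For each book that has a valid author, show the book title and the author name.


INNER JOIN keeps only books rows whose author_id matches an id in authors. Walk through each book:
  - book 1 (Empty Rooms): author_id=3 -> matches Walker
  - book 2 (The Long Road): author_id=5 -> matches Davis
  - book 3 (The Iron Gate): author_id=NULL, no match -> dropped
  - book 4 (Hollow Hills): author_id=3 -> matches Walker
  - book 5 (River Crossing): author_id=4 -> matches Lopez
  - book 6 (Broken Clocks): author_id=1 -> matches King
  - book 7 (The Glass Key): author_id=2 -> matches Green
  - book 8 (The Last Train): author_id=NULL, no match -> dropped
So 2 of 8 rows are dropped.

SQL:
SELECT a.title, b.name AS author
FROM books a
INNER JOIN authors b ON a.author_id = b.id

Result:
title          | author
---------------+-------
Empty Rooms    | Walker
The Long Road  | Davis 
Hollow Hills   | Walker
River Crossing | Lopez 
Broken Clocks  | King  
The Glass Key  | Green 


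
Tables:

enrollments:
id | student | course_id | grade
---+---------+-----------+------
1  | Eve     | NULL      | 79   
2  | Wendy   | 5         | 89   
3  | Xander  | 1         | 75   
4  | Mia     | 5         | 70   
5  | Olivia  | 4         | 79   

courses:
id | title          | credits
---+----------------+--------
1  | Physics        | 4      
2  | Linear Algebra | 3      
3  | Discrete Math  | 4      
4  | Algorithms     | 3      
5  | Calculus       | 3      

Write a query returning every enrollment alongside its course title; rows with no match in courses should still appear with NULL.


LEFT JOIN keeps every row from enrollments (the left table); where course_id has no match in courses, the course columns become NULL. Walk through each enrollment:
  - enrollment 1 (Eve): course_id=NULL, no match -> kept with NULL
  - enrollment 2 (Wendy): course_id=5 -> matches Calculus
  - enrollment 3 (Xander): course_id=1 -> matches Physics
  - enrollment 4 (Mia): course_id=5 -> matches Calculus
  - enrollment 5 (Olivia): course_id=4 -> matches Algorithms
All 5 rows appear; 1 has NULL course.

SQL:
SELECT a.student, b.title AS course
FROM enrollments a
LEFT JOIN courses b ON a.course_id = b.id

Result:
student | course    
--------+-----------
Eve     | NULL      
Wendy   | Calculus  
Xander  | Physics   
Mia     | Calculus  
Olivia  | Algorithms


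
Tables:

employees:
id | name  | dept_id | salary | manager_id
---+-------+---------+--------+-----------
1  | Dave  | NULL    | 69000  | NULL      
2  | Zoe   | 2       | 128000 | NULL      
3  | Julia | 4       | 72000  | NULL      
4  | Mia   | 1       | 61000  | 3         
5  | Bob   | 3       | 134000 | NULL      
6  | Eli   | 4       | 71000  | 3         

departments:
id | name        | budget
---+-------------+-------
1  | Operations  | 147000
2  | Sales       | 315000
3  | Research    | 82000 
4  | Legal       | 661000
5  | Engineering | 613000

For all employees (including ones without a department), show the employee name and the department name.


LEFT JOIN keeps every row from employees (the left table); where dept_id has no match in departments, the department columns become NULL. Walk through each employee:
  - employee 1 (Dave): dept_id=NULL, no match -> kept with NULL
  - employee 2 (Zoe): dept_id=2 -> matches Sales
  - employee 3 (Julia): dept_id=4 -> matches Legal
  - employee 4 (Mia): dept_id=1 -> matches Operations
  - employee 5 (Bob): dept_id=3 -> matches Research
  - employee 6 (Eli): dept_id=4 -> matches Legal
All 6 rows appear; 1 has NULL department.

SQL:
SELECT a.name, b.name AS department
FROM employees a
LEFT JOIN departments b ON a.dept_id = b.id

Result:
name  | department
------+-----------
Dave  | NULL      
Zoe   | Sales     
Julia | Legal     
Mia   | Operations
Bob   | Research  
Eli   | Legal     


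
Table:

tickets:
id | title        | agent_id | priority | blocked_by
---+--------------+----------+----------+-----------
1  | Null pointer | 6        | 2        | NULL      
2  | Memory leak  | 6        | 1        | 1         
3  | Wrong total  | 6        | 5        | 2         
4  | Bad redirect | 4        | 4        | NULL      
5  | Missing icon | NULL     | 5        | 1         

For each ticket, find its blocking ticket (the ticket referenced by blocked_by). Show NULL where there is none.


This is a self-join: tickets is joined to a second copy of itself, matching each row's blocked_by to another row's id. Use LEFT JOIN so rows with blocked_by=NULL are kept.
  - ticket 1 (Null pointer): blocked_by=NULL -> NULL
  - ticket 2 (Memory leak): blocked_by=1 -> Null pointer
  - ticket 3 (Wrong total): blocked_by=2 -> Memory leak
  - ticket 4 (Bad redirect): blocked_by=NULL -> NULL
  - ticket 5 (Missing icon): blocked_by=1 -> Null pointer

SQL:
SELECT a.title AS item, b.title AS blocked_by
FROM tickets a
LEFT JOIN tickets b ON a.blocked_by = b.id

Result:
item         | blocked_by  
-------------+-------------
Null pointer | NULL        
Memory leak  | Null pointer
Wrong total  | Memory leak 
Bad redirect | NULL        
Missing icon | Null pointer


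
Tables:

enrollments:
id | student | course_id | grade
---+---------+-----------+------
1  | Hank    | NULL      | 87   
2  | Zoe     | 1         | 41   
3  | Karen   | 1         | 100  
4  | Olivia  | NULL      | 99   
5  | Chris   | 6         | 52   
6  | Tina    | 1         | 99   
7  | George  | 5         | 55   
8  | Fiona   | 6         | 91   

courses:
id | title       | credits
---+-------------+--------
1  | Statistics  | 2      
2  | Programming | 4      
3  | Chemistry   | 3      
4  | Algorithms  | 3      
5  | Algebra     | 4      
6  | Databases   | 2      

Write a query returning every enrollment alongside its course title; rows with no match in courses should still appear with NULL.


LEFT JOIN keeps every row from enrollments (the left table); where course_id has no match in courses, the course columns become NULL. Walk through each enrollment:
  - enrollment 1 (Hank): course_id=NULL, no match -> kept with NULL
  - enrollment 2 (Zoe): course_id=1 -> matches Statistics
  - enrollment 3 (Karen): course_id=1 -> matches Statistics
  - enrollment 4 (Olivia): course_id=NULL, no match -> kept with NULL
  - enrollment 5 (Chris): course_id=6 -> matches Databases
  - enrollment 6 (Tina): course_id=1 -> matches Statistics
  - enrollment 7 (George): course_id=5 -> matches Algebra
  - enrollment 8 (Fiona): course_id=6 -> matches Databases
All 8 rows appear; 2 have NULL course.

SQL:
SELECT a.student, b.title AS course
FROM enrollments a
LEFT JOIN courses b ON a.course_id = b.id

Result:
student | course    
--------+-----------
Hank    | NULL      
Zoe     | Statistics
Karen   | Statistics
Olivia  | NULL      
Chris   | Databases 
Tina    | Statistics
George  | Algebra   
Fiona   | Databases 


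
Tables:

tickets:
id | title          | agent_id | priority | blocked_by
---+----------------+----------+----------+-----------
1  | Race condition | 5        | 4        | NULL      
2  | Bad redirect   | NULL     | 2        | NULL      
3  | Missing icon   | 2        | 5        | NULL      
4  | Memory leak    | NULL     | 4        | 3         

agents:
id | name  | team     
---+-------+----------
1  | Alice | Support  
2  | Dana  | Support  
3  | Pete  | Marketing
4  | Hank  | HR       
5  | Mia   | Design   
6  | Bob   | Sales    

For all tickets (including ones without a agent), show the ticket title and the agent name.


LEFT JOIN keeps every row from tickets (the left table); where agent_id has no match in agents, the agent columns become NULL. Walk through each ticket:
  - ticket 1 (Race condition): agent_id=5 -> matches Mia
  - ticket 2 (Bad redirect): agent_id=NULL, no match -> kept with NULL
  - ticket 3 (Missing icon): agent_id=2 -> matches Dana
  - ticket 4 (Memory leak): agent_id=NULL, no match -> kept with NULL
All 4 rows appear; 2 have NULL agent.

SQL:
SELECT a.title, b.name AS agent
FROM tickets a
LEFT JOIN agents b ON a.agent_id = b.id

Result:
title          | agent
---------------+------
Race condition | Mia  
Bad redirect   | NULL 
Missing icon   | Dana 
Memory leak    | NULL 


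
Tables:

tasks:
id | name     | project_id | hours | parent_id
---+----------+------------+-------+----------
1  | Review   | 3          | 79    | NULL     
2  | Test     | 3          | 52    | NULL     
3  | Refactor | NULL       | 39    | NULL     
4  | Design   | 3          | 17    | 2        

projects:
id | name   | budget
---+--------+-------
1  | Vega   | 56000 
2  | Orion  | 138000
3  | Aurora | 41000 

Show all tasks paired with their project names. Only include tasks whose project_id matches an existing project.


INNER JOIN keeps only tasks rows whose project_id matches an id in projects. Walk through each task:
  - task 1 (Review): project_id=3 -> matches Aurora
  - task 2 (Test): project_id=3 -> matches Aurora
  - task 3 (Refactor): project_id=NULL, no match -> dropped
  - task 4 (Design): project_id=3 -> matches Aurora
So 1 of 4 rows is dropped.

SQL:
SELECT a.name, b.name AS project
FROM tasks a
INNER JOIN projects b ON a.project_id = b.id

Result:
name   | project
-------+--------
Review | Aurora 
Test   | Aurora 
Design | Aurora 


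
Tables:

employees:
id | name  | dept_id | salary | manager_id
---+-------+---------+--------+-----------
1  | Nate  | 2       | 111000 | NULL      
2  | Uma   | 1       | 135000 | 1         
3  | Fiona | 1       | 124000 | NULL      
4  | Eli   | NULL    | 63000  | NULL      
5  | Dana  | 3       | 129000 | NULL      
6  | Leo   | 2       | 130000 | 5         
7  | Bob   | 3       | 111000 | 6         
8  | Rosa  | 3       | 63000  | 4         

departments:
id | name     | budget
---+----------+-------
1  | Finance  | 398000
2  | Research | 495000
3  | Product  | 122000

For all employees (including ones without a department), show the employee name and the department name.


LEFT JOIN keeps every row from employees (the left table); where dept_id has no match in departments, the department columns become NULL. Walk through each employee:
  - employee 1 (Nate): dept_id=2 -> matches Research
  - employee 2 (Uma): dept_id=1 -> matches Finance
  - employee 3 (Fiona): dept_id=1 -> matches Finance
  - employee 4 (Eli): dept_id=NULL, no match -> kept with NULL
  - employee 5 (Dana): dept_id=3 -> matches Product
  - employee 6 (Leo): dept_id=2 -> matches Research
  - employee 7 (Bob): dept_id=3 -> matches Product
  - employee 8 (Rosa): dept_id=3 -> matches Product
All 8 rows appear; 1 has NULL department.

SQL:
SELECT a.name, b.name AS department
FROM employees a
LEFT JOIN departments b ON a.dept_id = b.id

Result:
name  | department
------+-----------
Nate  | Research  
Uma   | Finance   
Fiona | Finance   
Eli   | NULL      
Dana  | Product   
Leo   | Research  
Bob   | Product   
Rosa  | Product   


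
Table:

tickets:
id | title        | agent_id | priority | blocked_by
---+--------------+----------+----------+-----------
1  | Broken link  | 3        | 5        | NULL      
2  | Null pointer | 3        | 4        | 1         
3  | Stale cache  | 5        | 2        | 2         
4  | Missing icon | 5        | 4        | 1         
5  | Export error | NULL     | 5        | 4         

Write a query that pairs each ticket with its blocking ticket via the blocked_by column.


This is a self-join: tickets is joined to a second copy of itself, matching each row's blocked_by to another row's id. Use LEFT JOIN so rows with blocked_by=NULL are kept.
  - ticket 1 (Broken link): blocked_by=NULL -> NULL
  - ticket 2 (Null pointer): blocked_by=1 -> Broken link
  - ticket 3 (Stale cache): blocked_by=2 -> Null pointer
  - ticket 4 (Missing icon): blocked_by=1 -> Broken link
  - ticket 5 (Export error): blocked_by=4 -> Missing icon

SQL:
SELECT a.title AS item, b.title AS blocked_by
FROM tickets a
LEFT JOIN tickets b ON a.blocked_by = b.id

Result:
item         | blocked_by  
-------------+-------------
Broken link  | NULL        
Null pointer | Broken link 
Stale cache  | Null pointer
Missing icon | Broken link 
Export error | Missing icon


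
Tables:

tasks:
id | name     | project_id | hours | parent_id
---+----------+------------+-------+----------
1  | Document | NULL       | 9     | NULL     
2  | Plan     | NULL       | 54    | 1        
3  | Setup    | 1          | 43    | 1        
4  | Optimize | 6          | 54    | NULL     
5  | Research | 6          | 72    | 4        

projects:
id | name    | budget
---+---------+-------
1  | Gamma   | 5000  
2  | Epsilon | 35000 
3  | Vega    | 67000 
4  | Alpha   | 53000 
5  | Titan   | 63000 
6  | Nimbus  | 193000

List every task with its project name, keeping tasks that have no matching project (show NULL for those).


LEFT JOIN keeps every row from tasks (the left table); where project_id has no match in projects, the project columns become NULL. Walk through each task:
  - task 1 (Document): project_id=NULL, no match -> kept with NULL
  - task 2 (Plan): project_id=NULL, no match -> kept with NULL
  - task 3 (Setup): project_id=1 -> matches Gamma
  - task 4 (Optimize): project_id=6 -> matches Nimbus
  - task 5 (Research): project_id=6 -> matches Nimbus
All 5 rows appear; 2 have NULL project.

SQL:
SELECT a.name, b.name AS project
FROM tasks a
LEFT JOIN projects b ON a.project_id = b.id

Result:
name     | project
---------+--------
Document | NULL   
Plan     | NULL   
Setup    | Gamma  
Optimize | Nimbus 
Research | Nimbus 


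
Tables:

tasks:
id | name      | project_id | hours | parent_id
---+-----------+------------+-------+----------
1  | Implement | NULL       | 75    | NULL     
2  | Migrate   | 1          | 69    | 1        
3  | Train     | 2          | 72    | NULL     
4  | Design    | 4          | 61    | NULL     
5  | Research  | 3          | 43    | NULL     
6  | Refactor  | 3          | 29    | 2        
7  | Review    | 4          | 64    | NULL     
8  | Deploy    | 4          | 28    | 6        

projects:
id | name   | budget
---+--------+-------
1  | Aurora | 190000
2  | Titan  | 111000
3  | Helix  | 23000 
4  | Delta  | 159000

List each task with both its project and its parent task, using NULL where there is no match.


Two LEFT JOINs from the same base table tasks: one to projects via project_id, one to tasks itself via parent_id. Both are LEFT so every task is preserved.
Match against projects:
  - task 1 (Implement): project_id=NULL, no match -> kept with NULL
  - task 2 (Migrate): project_id=1 -> matches Aurora
  - task 3 (Train): project_id=2 -> matches Titan
  - task 4 (Design): project_id=4 -> matches Delta
  - task 5 (Research): project_id=3 -> matches Helix
  - task 6 (Refactor): project_id=3 -> matches Helix
  - task 7 (Review): project_id=4 -> matches Delta
  - task 8 (Deploy): project_id=4 -> matches Delta
Match against tasks (self):
  - task 1 (Implement): parent_id=NULL -> NULL
  - task 2 (Migrate): parent_id=1 -> Implement
  - task 3 (Train): parent_id=NULL -> NULL
  - task 4 (Design): parent_id=NULL -> NULL
  - task 5 (Research): parent_id=NULL -> NULL
  - task 6 (Refactor): parent_id=2 -> Migrate
  - task 7 (Review): parent_id=NULL -> NULL
  - task 8 (Deploy): parent_id=6 -> Refactor

SQL:
SELECT a.name, b.name AS project, c.name AS parent
FROM tasks a
LEFT JOIN projects b ON a.project_id = b.id
LEFT JOIN tasks c ON a.parent_id = c.id

Result:
name      | project | parent   
----------+---------+----------
Implement | NULL    | NULL     
Migrate   | Aurora  | Implement
Train     | Titan   | NULL     
Design    | Delta   | NULL     
Research  | Helix   | NULL     
Refactor  | Helix   | Migrate  
Review    | Delta   | NULL     
Deploy    | Delta   | Refactor 


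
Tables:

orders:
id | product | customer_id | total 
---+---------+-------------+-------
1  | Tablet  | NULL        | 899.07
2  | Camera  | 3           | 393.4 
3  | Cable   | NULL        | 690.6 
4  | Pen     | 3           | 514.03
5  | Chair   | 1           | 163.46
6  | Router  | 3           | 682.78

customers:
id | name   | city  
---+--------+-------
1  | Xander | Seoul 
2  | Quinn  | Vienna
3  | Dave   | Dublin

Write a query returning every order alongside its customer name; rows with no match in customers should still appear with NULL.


LEFT JOIN keeps every row from orders (the left table); where customer_id has no match in customers, the customer columns become NULL. Walk through each order:
  - order 1 (Tablet): customer_id=NULL, no match -> kept with NULL
  - order 2 (Camera): customer_id=3 -> matches Dave
  - order 3 (Cable): customer_id=NULL, no match -> kept with NULL
  - order 4 (Pen): customer_id=3 -> matches Dave
  - order 5 (Chair): customer_id=1 -> matches Xander
  - order 6 (Router): customer_id=3 -> matches Dave
All 6 rows appear; 2 have NULL customer.

SQL:
SELECT a.product, b.name AS customer
FROM orders a
LEFT JOIN customers b ON a.customer_id = b.id

Result:
product | customer
--------+---------
Tablet  | NULL    
Camera  | Dave    
Cable   | NULL    
Pen     | Dave    
Chair   | Xander  
Router  | Dave    


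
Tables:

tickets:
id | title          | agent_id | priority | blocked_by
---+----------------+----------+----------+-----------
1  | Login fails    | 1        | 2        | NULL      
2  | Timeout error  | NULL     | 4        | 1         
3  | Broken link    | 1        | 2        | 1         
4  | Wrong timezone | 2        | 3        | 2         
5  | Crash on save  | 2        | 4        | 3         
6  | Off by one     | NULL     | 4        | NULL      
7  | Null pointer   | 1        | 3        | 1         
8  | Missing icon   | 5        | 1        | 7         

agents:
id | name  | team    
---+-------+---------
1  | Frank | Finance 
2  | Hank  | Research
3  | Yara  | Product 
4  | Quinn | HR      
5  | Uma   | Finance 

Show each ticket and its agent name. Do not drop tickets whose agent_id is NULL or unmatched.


LEFT JOIN keeps every row from tickets (the left table); where agent_id has no match in agents, the agent columns become NULL. Walk through each ticket:
  - ticket 1 (Login fails): agent_id=1 -> matches Frank
  - ticket 2 (Timeout error): agent_id=NULL, no match -> kept with NULL
  - ticket 3 (Broken link): agent_id=1 -> matches Frank
  - ticket 4 (Wrong timezone): agent_id=2 -> matches Hank
  - ticket 5 (Crash on save): agent_id=2 -> matches Hank
  - ticket 6 (Off by one): agent_id=NULL, no match -> kept with NULL
  - ticket 7 (Null pointer): agent_id=1 -> matches Frank
  - ticket 8 (Missing icon): agent_id=5 -> matches Uma
All 8 rows appear; 2 have NULL agent.

SQL:
SELECT a.title, b.name AS agent
FROM tickets a
LEFT JOIN agents b ON a.agent_id = b.id

Result:
title          | agent
---------------+------
Login fails    | Frank
Timeout error  | NULL 
Broken link    | Frank
Wrong timezone | Hank 
Crash on save  | Hank 
Off by one     | NULL 
Null pointer   | Frank
Missing icon   | Uma  


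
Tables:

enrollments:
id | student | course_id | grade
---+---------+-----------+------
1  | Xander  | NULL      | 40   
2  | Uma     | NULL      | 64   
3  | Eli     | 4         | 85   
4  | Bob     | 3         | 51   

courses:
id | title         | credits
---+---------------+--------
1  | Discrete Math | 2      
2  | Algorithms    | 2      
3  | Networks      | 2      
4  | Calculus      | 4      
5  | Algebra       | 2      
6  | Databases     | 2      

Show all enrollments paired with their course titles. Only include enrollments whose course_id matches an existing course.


INNER JOIN keeps only enrollments rows whose course_id matches an id in courses. Walk through each enrollment:
  - enrollment 1 (Xander): course_id=NULL, no match -> dropped
  - enrollment 2 (Uma): course_id=NULL, no match -> dropped
  - enrollment 3 (Eli): course_id=4 -> matches Calculus
  - enrollment 4 (Bob): course_id=3 -> matches Networks
So 2 of 4 rows are dropped.

SQL:
SELECT a.student, b.title AS course
FROM enrollments a
INNER JOIN courses b ON a.course_id = b.id

Result:
student | course  
--------+---------
Eli     | Calculus
Bob     | Networks


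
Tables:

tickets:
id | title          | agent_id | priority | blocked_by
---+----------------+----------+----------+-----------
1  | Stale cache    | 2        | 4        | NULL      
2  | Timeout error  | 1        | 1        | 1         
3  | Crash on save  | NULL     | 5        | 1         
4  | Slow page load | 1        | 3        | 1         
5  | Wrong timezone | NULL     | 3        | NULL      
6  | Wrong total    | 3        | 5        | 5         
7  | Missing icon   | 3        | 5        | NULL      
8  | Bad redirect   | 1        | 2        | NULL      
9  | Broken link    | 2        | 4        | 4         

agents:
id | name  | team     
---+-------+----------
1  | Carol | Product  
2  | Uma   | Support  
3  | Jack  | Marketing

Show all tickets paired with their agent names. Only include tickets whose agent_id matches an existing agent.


INNER JOIN keeps only tickets rows whose agent_id matches an id in agents. Walk through each ticket:
  - ticket 1 (Stale cache): agent_id=2 -> matches Uma
  - ticket 2 (Timeout error): agent_id=1 -> matches Carol
  - ticket 3 (Crash on save): agent_id=NULL, no match -> dropped
  - ticket 4 (Slow page load): agent_id=1 -> matches Carol
  - ticket 5 (Wrong timezone): agent_id=NULL, no match -> dropped
  - ticket 6 (Wrong total): agent_id=3 -> matches Jack
  - ticket 7 (Missing icon): agent_id=3 -> matches Jack
  - ticket 8 (Bad redirect): agent_id=1 -> matches Carol
  - ticket 9 (Broken link): agent_id=2 -> matches Uma
So 2 of 9 rows are dropped.

SQL:
SELECT a.title, b.name AS agent
FROM tickets a
INNER JOIN agents b ON a.agent_id = b.id

Result:
title          | agent
---------------+------
Stale cache    | Uma  
Timeout error  | Carol
Slow page load | Carol
Wrong total    | Jack 
Missing icon   | Jack 
Bad redirect   | Carol
Broken link    | Uma  


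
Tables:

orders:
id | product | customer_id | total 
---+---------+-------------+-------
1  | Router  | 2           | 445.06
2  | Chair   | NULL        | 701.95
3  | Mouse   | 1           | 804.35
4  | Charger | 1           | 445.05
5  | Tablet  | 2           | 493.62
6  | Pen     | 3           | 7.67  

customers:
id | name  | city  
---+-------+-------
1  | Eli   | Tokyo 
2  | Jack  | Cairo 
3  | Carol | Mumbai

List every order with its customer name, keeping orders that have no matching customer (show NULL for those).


LEFT JOIN keeps every row from orders (the left table); where customer_id has no match in customers, the customer columns become NULL. Walk through each order:
  - order 1 (Router): customer_id=2 -> matches Jack
  - order 2 (Chair): customer_id=NULL, no match -> kept with NULL
  - order 3 (Mouse): customer_id=1 -> matches Eli
  - order 4 (Charger): customer_id=1 -> matches Eli
  - order 5 (Tablet): customer_id=2 -> matches Jack
  - order 6 (Pen): customer_id=3 -> matches Carol
All 6 rows appear; 1 has NULL customer.

SQL:
SELECT a.product, b.name AS customer
FROM orders a
LEFT JOIN customers b ON a.customer_id = b.id

Result:
product | customer
--------+---------
Router  | Jack    
Chair   | NULL    
Mouse   | Eli     
Charger | Eli     
Tablet  | Jack    
Pen     | Carol   


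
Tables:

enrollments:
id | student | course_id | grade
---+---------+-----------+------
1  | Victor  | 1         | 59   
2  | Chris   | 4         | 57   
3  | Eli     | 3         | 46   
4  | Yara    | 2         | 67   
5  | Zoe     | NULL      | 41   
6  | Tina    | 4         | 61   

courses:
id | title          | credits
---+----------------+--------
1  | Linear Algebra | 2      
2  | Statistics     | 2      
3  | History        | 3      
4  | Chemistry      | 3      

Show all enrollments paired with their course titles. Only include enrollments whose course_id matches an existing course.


INNER JOIN keeps only enrollments rows whose course_id matches an id in courses. Walk through each enrollment:
  - enrollment 1 (Victor): course_id=1 -> matches Linear Algebra
  - enrollment 2 (Chris): course_id=4 -> matches Chemistry
  - enrollment 3 (Eli): course_id=3 -> matches History
  - enrollment 4 (Yara): course_id=2 -> matches Statistics
  - enrollment 5 (Zoe): course_id=NULL, no match -> dropped
  - enrollment 6 (Tina): course_id=4 -> matches Chemistry
So 1 of 6 rows is dropped.

SQL:
SELECT a.student, b.title AS course
FROM enrollments a
INNER JOIN courses b ON a.course_id = b.id

Result:
student | course        
--------+---------------
Victor  | Linear Algebra
Chris   | Chemistry     
Eli     | History       
Yara    | Statistics    
Tina    | Chemistry     


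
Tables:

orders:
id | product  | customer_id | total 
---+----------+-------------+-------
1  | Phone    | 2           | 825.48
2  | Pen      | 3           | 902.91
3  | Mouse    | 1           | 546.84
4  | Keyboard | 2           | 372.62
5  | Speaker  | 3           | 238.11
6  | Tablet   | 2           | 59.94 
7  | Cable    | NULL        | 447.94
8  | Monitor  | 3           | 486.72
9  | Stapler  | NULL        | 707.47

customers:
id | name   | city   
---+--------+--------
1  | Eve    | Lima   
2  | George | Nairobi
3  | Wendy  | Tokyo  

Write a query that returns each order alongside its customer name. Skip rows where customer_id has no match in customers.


INNER JOIN keeps only orders rows whose customer_id matches an id in customers. Walk through each order:
  - order 1 (Phone): customer_id=2 -> matches George
  - order 2 (Pen): customer_id=3 -> matches Wendy
  - order 3 (Mouse): customer_id=1 -> matches Eve
  - order 4 (Keyboard): customer_id=2 -> matches George
  - order 5 (Speaker): customer_id=3 -> matches Wendy
  - order 6 (Tablet): customer_id=2 -> matches George
  - order 7 (Cable): customer_id=NULL, no match -> dropped
  - order 8 (Monitor): customer_id=3 -> matches Wendy
  - order 9 (Stapler): customer_id=NULL, no match -> dropped
So 2 of 9 rows are dropped.

SQL:
SELECT a.product, b.name AS customer
FROM orders a
INNER JOIN customers b ON a.customer_id = b.id

Result:
product  | customer
---------+---------
Phone    | George  
Pen      | Wendy   
Mouse    | Eve     
Keyboard | George  
Speaker  | Wendy   
Tablet   | George  
Monitor  | Wendy   


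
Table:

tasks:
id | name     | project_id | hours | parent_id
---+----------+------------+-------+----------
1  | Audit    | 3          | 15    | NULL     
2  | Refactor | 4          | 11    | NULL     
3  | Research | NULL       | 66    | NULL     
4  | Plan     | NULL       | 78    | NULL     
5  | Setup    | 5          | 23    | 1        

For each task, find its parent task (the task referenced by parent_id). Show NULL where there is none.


This is a self-join: tasks is joined to a second copy of itself, matching each row's parent_id to another row's id. Use LEFT JOIN so rows with parent_id=NULL are kept.
  - task 1 (Audit): parent_id=NULL -> NULL
  - task 2 (Refactor): parent_id=NULL -> NULL
  - task 3 (Research): parent_id=NULL -> NULL
  - task 4 (Plan): parent_id=NULL -> NULL
  - task 5 (Setup): parent_id=1 -> Audit

SQL:
SELECT a.name AS item, b.name AS parent
FROM tasks a
LEFT JOIN tasks b ON a.parent_id = b.id

Result:
item     | parent
---------+-------
Audit    | NULL  
Refactor | NULL  
Research | NULL  
Plan     | NULL  
Setup    | Audit 


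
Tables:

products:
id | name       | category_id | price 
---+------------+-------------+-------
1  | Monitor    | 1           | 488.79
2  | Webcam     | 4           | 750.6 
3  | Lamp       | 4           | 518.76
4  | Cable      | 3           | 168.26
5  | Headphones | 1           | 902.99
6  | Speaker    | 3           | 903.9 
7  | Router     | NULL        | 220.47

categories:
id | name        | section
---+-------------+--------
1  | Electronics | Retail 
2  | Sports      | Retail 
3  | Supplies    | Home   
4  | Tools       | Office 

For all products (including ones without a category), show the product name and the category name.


LEFT JOIN keeps every row from products (the left table); where category_id has no match in categories, the category columns become NULL. Walk through each product:
  - product 1 (Monitor): category_id=1 -> matches Electronics
  - product 2 (Webcam): category_id=4 -> matches Tools
  - product 3 (Lamp): category_id=4 -> matches Tools
  - product 4 (Cable): category_id=3 -> matches Supplies
  - product 5 (Headphones): category_id=1 -> matches Electronics
  - product 6 (Speaker): category_id=3 -> matches Supplies
  - product 7 (Router): category_id=NULL, no match -> kept with NULL
All 7 rows appear; 1 has NULL category.

SQL:
SELECT a.name, b.name AS category
FROM products a
LEFT JOIN categories b ON a.category_id = b.id

Result:
name       | category   
-----------+------------
Monitor    | Electronics
Webcam     | Tools      
Lamp       | Tools      
Cable      | Supplies   
Headphones | Electronics
Speaker    | Supplies   
Router     | NULL       


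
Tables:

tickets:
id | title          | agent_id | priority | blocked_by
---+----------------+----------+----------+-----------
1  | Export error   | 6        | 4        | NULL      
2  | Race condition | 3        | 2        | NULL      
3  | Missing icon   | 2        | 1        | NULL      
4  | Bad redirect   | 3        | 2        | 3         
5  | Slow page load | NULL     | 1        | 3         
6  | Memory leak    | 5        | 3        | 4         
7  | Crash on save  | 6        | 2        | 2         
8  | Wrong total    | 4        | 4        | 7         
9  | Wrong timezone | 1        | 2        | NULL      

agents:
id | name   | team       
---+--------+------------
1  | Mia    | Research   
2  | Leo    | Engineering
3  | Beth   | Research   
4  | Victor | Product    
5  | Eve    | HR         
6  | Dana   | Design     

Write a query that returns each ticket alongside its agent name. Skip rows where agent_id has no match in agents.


INNER JOIN keeps only tickets rows whose agent_id matches an id in agents. Walk through each ticket:
  - ticket 1 (Export error): agent_id=6 -> matches Dana
  - ticket 2 (Race condition): agent_id=3 -> matches Beth
  - ticket 3 (Missing icon): agent_id=2 -> matches Leo
  - ticket 4 (Bad redirect): agent_id=3 -> matches Beth
  - ticket 5 (Slow page load): agent_id=NULL, no match -> dropped
  - ticket 6 (Memory leak): agent_id=5 -> matches Eve
  - ticket 7 (Crash on save): agent_id=6 -> matches Dana
  - ticket 8 (Wrong total): agent_id=4 -> matches Victor
  - ticket 9 (Wrong timezone): agent_id=1 -> matches Mia
So 1 of 9 rows is dropped.

SQL:
SELECT a.title, b.name AS agent
FROM tickets a
INNER JOIN agents b ON a.agent_id = b.id

Result:
title          | agent 
---------------+-------
Export error   | Dana  
Race condition | Beth  
Missing icon   | Leo   
Bad redirect   | Beth  
Memory leak    | Eve   
Crash on save  | Dana  
Wrong total    | Victor
Wrong timezone | Mia   


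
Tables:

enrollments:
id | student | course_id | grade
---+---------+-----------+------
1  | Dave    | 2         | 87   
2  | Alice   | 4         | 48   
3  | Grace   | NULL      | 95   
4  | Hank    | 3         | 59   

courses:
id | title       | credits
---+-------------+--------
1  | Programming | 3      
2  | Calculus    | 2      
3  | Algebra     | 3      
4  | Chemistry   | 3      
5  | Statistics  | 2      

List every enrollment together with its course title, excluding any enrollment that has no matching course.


INNER JOIN keeps only enrollments rows whose course_id matches an id in courses. Walk through each enrollment:
  - enrollment 1 (Dave): course_id=2 -> matches Calculus
  - enrollment 2 (Alice): course_id=4 -> matches Chemistry
  - enrollment 3 (Grace): course_id=NULL, no match -> dropped
  - enrollment 4 (Hank): course_id=3 -> matches Algebra
So 1 of 4 rows is dropped.

SQL:
SELECT a.student, b.title AS course
FROM enrollments a
INNER JOIN courses b ON a.course_id = b.id

Result:
student | course   
--------+----------
Dave    | Calculus 
Alice   | Chemistry
Hank    | Algebra  


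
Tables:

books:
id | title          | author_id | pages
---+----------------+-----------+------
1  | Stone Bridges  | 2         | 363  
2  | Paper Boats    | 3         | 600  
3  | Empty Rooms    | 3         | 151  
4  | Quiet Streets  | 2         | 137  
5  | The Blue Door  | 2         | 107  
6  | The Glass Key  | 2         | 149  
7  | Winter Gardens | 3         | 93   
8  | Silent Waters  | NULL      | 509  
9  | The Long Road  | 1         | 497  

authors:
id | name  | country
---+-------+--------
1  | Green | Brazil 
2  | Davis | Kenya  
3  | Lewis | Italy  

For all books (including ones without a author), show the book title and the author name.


LEFT JOIN keeps every row from books (the left table); where author_id has no match in authors, the author columns become NULL. Walk through each book:
  - book 1 (Stone Bridges): author_id=2 -> matches Davis
  - book 2 (Paper Boats): author_id=3 -> matches Lewis
  - book 3 (Empty Rooms): author_id=3 -> matches Lewis
  - book 4 (Quiet Streets): author_id=2 -> matches Davis
  - book 5 (The Blue Door): author_id=2 -> matches Davis
  - book 6 (The Glass Key): author_id=2 -> matches Davis
  - book 7 (Winter Gardens): author_id=3 -> matches Lewis
  - book 8 (Silent Waters): author_id=NULL, no match -> kept with NULL
  - book 9 (The Long Road): author_id=1 -> matches Green
All 9 rows appear; 1 has NULL author.

SQL:
SELECT a.title, b.name AS author
FROM books a
LEFT JOIN authors b ON a.author_id = b.id

Result:
title          | author
---------------+-------
Stone Bridges  | Davis 
Paper Boats    | Lewis 
Empty Rooms    | Lewis 
Quiet Streets  | Davis 
The Blue Door  | Davis 
The Glass Key  | Davis 
Winter Gardens | Lewis 
Silent Waters  | NULL  
The Long Road  | Green 
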